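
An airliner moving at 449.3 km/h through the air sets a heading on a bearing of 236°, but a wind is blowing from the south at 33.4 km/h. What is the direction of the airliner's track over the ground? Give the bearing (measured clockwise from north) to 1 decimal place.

Taking east as x and north as y: velocity relative to the air = (-372.487, -251.245) km/h; the air relative to ground = (0.000, 33.400) km/h.
Velocity relative to ground = (-372.487, -251.245) + (0.000, 33.400) = (-372.487, -217.845) km/h.
Bearing = atan2(-372.49, -217.85) = 239.68° clockwise from north.

239.7°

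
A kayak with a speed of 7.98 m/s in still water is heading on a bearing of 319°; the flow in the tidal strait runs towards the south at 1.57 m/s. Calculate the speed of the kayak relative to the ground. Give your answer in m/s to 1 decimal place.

Taking east as x and north as y: velocity relative to the water = (-5.235, 6.023) m/s; the water relative to ground = (0.000, -1.570) m/s.
Velocity relative to ground = (-5.235, 6.023) + (0.000, -1.570) = (-5.235, 4.453) m/s.
Speed = |(-5.235, 4.453)| = 6.873 m/s.

6.9 m/s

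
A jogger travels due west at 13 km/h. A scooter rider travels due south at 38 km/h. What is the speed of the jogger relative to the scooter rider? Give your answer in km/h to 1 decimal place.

40.2 km/h

Taking east as x and north as y: jogger velocity = (-13.000, 0.000) km/h; scooter rider velocity = (0.000, -38.000) km/h.
Velocity of jogger relative to scooter rider = (-13.000, 0.000) − (0.000, -38.000) = (-13.000, 38.000) km/h.
Magnitude = |(-13.000, 38.000)| = 40.162 km/h.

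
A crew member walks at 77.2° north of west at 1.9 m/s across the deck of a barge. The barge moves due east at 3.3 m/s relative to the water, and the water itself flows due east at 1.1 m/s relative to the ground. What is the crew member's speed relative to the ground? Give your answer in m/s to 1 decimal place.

4.4 m/s

In east/north components (m/s): crew member relative to barge = (-0.421, 1.853); barge relative to water = (3.300, 0.000); water relative to ground = (1.100, 0.000).
Sum = (3.979, 1.853) m/s.
Speed = |(3.979, 1.853)| = 4.389 m/s.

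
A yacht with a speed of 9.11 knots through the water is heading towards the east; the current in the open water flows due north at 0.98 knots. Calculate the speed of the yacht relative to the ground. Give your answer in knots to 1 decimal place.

9.2 knots

Taking east as x and north as y: velocity relative to the water = (9.110, 0.000) knots; the water relative to ground = (0.000, 0.980) knots.
Velocity relative to ground = (9.110, 0.000) + (0.000, 0.980) = (9.110, 0.980) knots.
Speed = |(9.110, 0.980)| = 9.163 knots.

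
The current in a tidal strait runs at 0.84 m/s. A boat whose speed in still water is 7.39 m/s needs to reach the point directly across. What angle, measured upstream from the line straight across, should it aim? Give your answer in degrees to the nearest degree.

7°

To cancel the current, the upstream component of the boat's velocity must equal the flow: 7.39 sin θ = 0.84.
sin θ = 0.84 / 7.39 = 0.1137.
θ = arcsin(0.1137) = 6.527°.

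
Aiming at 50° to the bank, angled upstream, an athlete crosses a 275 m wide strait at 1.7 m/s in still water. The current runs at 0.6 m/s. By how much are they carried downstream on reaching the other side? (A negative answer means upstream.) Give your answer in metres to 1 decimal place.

-104.1 m

Perpendicular speed = 1.302 m/s; crossing time = 275 / 1.302 = 211.169 s.
Net downstream speed = -0.493 m/s.
Drift = -0.493 × 211.169 = -104.051 m (upstream).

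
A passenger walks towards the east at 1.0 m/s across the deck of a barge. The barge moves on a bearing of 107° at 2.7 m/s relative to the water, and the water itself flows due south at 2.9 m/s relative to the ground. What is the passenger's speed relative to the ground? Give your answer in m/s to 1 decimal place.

In east/north components (m/s): passenger relative to barge = (1.000, 0.000); barge relative to water = (2.582, -0.789); water relative to ground = (0.000, -2.900).
Sum = (3.582, -3.689) m/s.
Speed = |(3.582, -3.689)| = 5.142 m/s.

5.1 m/s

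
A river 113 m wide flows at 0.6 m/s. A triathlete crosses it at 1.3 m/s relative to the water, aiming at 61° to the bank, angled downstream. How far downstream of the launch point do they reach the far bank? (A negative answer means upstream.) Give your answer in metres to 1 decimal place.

122.3 m

Perpendicular speed = 1.137 m/s; crossing time = 113 / 1.137 = 99.384 s.
Net downstream speed = 1.230 m/s.
Drift = 1.230 × 99.384 = 122.267 m (downstream).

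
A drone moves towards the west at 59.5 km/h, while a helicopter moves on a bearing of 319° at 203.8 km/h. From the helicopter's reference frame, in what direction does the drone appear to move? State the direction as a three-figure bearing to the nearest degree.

Taking east as x and north as y: drone velocity = (-59.500, 0.000) km/h; helicopter velocity = (-133.705, 153.810) km/h.
Velocity of drone relative to helicopter = (-59.500, 0.000) − (-133.705, 153.810) = (74.205, -153.810) km/h.
Bearing = atan2(74.20, -153.81) = 154.25° clockwise from north.

154°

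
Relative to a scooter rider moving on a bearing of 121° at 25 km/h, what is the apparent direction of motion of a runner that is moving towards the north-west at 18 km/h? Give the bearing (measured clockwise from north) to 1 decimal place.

306.9°

Taking east as x and north as y: runner velocity = (-12.728, 12.728) km/h; scooter rider velocity = (21.429, -12.876) km/h.
Velocity of runner relative to scooter rider = (-12.728, 12.728) − (21.429, -12.876) = (-34.157, 25.604) km/h.
Bearing = atan2(-34.16, 25.60) = 306.85° clockwise from north.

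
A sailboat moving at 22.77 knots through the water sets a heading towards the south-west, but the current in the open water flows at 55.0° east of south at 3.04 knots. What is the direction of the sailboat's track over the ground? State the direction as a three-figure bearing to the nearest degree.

217°

Taking east as x and north as y: velocity relative to the water = (-16.101, -16.101) knots; the water relative to ground = (2.490, -1.744) knots.
Velocity relative to ground = (-16.101, -16.101) + (2.490, -1.744) = (-13.611, -17.844) knots.
Bearing = atan2(-13.61, -17.84) = 217.33° clockwise from north.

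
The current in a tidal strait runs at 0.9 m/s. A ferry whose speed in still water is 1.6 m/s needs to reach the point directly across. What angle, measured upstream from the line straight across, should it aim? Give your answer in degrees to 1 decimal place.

34.2°

To cancel the current, the upstream component of the ferry's velocity must equal the flow: 1.6 sin θ = 0.9.
sin θ = 0.9 / 1.6 = 0.5625.
θ = arcsin(0.5625) = 34.229°.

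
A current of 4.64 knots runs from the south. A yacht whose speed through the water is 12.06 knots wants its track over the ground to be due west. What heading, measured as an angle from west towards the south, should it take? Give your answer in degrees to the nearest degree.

The current pushes perpendicular to the desired track; the heading must have a component into the current equal to 4.64 knots: 12.06 sin θ = 4.64.
sin θ = 0.3847, so θ = 22.628°.

23°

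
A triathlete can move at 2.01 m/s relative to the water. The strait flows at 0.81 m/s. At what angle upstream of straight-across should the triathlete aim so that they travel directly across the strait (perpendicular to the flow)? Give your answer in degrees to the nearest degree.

24°

To cancel the current, the upstream component of the triathlete's velocity must equal the flow: 2.01 sin θ = 0.81.
sin θ = 0.81 / 2.01 = 0.4030.
θ = arcsin(0.4030) = 23.765°.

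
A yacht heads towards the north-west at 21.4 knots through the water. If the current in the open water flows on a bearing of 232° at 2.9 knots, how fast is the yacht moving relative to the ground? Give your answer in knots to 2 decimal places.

Taking east as x and north as y: velocity relative to the water = (-15.132, 15.132) knots; the water relative to ground = (-2.285, -1.785) knots.
Velocity relative to ground = (-15.132, 15.132) + (-2.285, -1.785) = (-17.417, 13.347) knots.
Speed = |(-17.417, 13.347)| = 21.943 knots.

21.94 knots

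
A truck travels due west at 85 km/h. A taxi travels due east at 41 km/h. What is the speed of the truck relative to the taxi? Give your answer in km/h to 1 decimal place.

126.0 km/h

Taking east as x and north as y: truck velocity = (-85.000, 0.000) km/h; taxi velocity = (41.000, 0.000) km/h.
Velocity of truck relative to taxi = (-85.000, 0.000) − (41.000, 0.000) = (-126.000, 0.000) km/h.
Magnitude = |(-126.000, 0.000)| = 126.000 km/h.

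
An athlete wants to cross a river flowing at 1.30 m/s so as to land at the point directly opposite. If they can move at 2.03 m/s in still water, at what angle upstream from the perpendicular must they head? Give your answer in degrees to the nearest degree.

To cancel the current, the upstream component of the athlete's velocity must equal the flow: 2.03 sin θ = 1.30.
sin θ = 1.30 / 2.03 = 0.6404.
θ = arcsin(0.6404) = 39.821°.

40°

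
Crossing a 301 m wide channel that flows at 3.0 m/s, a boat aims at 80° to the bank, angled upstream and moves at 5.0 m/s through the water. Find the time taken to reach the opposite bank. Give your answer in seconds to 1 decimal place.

The component of the boat's velocity perpendicular to the bank is 5.0 × sin 80° = 4.924 m/s.
Only the cross-stream component determines the crossing time; the current contributes nothing perpendicular to the bank.
Time = 301 / 4.924 = 61.129 s.

61.1 s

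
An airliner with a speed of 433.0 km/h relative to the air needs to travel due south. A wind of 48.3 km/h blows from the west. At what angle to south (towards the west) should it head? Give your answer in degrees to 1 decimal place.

The wind pushes perpendicular to the desired track; the heading must have a component into the wind equal to 48.3 km/h: 433.0 sin θ = 48.3.
sin θ = 0.1115, so θ = 6.405°.

6.4°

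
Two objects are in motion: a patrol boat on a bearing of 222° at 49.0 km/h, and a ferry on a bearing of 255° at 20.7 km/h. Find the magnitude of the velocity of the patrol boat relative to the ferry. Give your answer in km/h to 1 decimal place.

Taking east as x and north as y: patrol boat velocity = (-32.787, -36.414) km/h; ferry velocity = (-19.995, -5.358) km/h.
Velocity of patrol boat relative to ferry = (-32.787, -36.414) − (-19.995, -5.358) = (-12.793, -31.057) km/h.
Magnitude = |(-12.793, -31.057)| = 33.588 km/h.

33.6 km/h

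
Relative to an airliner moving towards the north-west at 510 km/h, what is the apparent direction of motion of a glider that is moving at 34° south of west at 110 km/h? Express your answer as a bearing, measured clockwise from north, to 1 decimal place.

147.5°

Taking east as x and north as y: glider velocity = (-91.194, -61.511) km/h; airliner velocity = (-360.624, 360.624) km/h.
Velocity of glider relative to airliner = (-91.194, -61.511) − (-360.624, 360.624) = (269.430, -422.136) km/h.
Bearing = atan2(269.43, -422.14) = 147.45° clockwise from north.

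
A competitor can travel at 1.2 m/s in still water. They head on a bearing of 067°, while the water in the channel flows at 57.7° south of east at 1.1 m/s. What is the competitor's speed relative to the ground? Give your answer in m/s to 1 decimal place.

1.8 m/s

Taking east as x and north as y: velocity relative to the water = (1.105, 0.469) m/s; the water relative to ground = (0.588, -0.930) m/s.
Velocity relative to ground = (1.105, 0.469) + (0.588, -0.930) = (1.692, -0.461) m/s.
Speed = |(1.692, -0.461)| = 1.754 m/s.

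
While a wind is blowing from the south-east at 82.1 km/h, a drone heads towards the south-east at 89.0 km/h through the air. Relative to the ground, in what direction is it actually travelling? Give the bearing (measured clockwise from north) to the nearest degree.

Taking east as x and north as y: velocity relative to the air = (62.933, -62.933) km/h; the air relative to ground = (-58.053, 58.053) km/h.
Velocity relative to ground = (62.933, -62.933) + (-58.053, 58.053) = (4.879, -4.879) km/h.
Bearing = atan2(4.88, -4.88) = 135.00° clockwise from north.

135°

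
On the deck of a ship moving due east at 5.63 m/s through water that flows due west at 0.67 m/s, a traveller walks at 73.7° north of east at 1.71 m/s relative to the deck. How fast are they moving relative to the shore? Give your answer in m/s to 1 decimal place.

In east/north components (m/s): traveller relative to ship = (0.480, 1.641); ship relative to water = (5.630, 0.000); water relative to ground = (-0.670, 0.000).
Sum = (5.440, 1.641) m/s.
Speed = |(5.440, 1.641)| = 5.682 m/s.

5.7 m/s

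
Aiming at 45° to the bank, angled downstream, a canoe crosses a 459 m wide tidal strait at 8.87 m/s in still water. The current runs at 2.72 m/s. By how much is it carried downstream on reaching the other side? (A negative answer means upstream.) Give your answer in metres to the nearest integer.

Perpendicular speed = 6.272 m/s; crossing time = 459 / 6.272 = 73.182 s.
Net downstream speed = 8.992 m/s.
Drift = 8.992 × 73.182 = 658.055 m (downstream).

658 m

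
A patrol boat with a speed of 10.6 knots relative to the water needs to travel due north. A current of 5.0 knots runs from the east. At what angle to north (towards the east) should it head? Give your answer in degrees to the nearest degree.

28°

The current pushes perpendicular to the desired track; the heading must have a component into the current equal to 5.0 knots: 10.6 sin θ = 5.0.
sin θ = 0.4717, so θ = 28.145°.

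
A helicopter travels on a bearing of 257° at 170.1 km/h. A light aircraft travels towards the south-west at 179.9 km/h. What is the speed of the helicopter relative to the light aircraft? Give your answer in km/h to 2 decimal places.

96.93 km/h

Taking east as x and north as y: helicopter velocity = (-165.740, -38.264) km/h; light aircraft velocity = (-127.209, -127.209) km/h.
Velocity of helicopter relative to light aircraft = (-165.740, -38.264) − (-127.209, -127.209) = (-38.532, 88.944) km/h.
Magnitude = |(-38.532, 88.944)| = 96.932 km/h.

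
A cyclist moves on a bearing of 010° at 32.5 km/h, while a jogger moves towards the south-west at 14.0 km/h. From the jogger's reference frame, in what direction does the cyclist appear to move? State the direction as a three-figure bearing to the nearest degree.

Taking east as x and north as y: cyclist velocity = (5.644, 32.006) km/h; jogger velocity = (-9.899, -9.899) km/h.
Velocity of cyclist relative to jogger = (5.644, 32.006) − (-9.899, -9.899) = (15.543, 41.906) km/h.
Bearing = atan2(15.54, 41.91) = 20.35° clockwise from north.

020°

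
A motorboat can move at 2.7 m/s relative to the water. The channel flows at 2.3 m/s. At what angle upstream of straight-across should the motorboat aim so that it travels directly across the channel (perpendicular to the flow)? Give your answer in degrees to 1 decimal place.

To cancel the current, the upstream component of the motorboat's velocity must equal the flow: 2.7 sin θ = 2.3.
sin θ = 2.3 / 2.7 = 0.8519.
θ = arcsin(0.8519) = 58.414°.

58.4°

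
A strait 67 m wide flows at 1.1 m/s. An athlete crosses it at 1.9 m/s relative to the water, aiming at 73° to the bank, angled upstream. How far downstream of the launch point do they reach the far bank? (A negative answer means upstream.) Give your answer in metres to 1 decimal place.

20.1 m

Perpendicular speed = 1.817 m/s; crossing time = 67 / 1.817 = 36.874 s.
Net downstream speed = 0.544 m/s.
Drift = 0.544 × 36.874 = 20.078 m (downstream).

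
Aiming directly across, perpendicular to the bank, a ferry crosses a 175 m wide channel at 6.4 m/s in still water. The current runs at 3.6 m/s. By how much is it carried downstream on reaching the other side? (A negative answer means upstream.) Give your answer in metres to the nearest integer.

98 m

Perpendicular speed = 6.400 m/s; crossing time = 175 / 6.400 = 27.344 s.
Net downstream speed = 3.600 m/s.
Drift = 3.600 × 27.344 = 98.438 m (downstream).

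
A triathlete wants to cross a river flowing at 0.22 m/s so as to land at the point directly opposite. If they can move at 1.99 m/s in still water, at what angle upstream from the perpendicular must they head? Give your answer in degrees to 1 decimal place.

6.3°

To cancel the current, the upstream component of the triathlete's velocity must equal the flow: 1.99 sin θ = 0.22.
sin θ = 0.22 / 1.99 = 0.1106.
θ = arcsin(0.1106) = 6.347°.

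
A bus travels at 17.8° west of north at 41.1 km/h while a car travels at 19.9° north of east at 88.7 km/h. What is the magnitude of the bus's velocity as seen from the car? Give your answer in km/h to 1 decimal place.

96.4 km/h

Taking east as x and north as y: bus velocity = (-12.564, 39.133) km/h; car velocity = (83.404, 30.192) km/h.
Velocity of bus relative to car = (-12.564, 39.133) − (83.404, 30.192) = (-95.968, 8.941) km/h.
Magnitude = |(-95.968, 8.941)| = 96.383 km/h.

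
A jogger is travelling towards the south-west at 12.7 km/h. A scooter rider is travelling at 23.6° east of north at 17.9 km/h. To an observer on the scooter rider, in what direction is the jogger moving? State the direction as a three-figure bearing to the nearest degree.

Taking east as x and north as y: jogger velocity = (-8.980, -8.980) km/h; scooter rider velocity = (7.166, 16.403) km/h.
Velocity of jogger relative to scooter rider = (-8.980, -8.980) − (7.166, 16.403) = (-16.147, -25.383) km/h.
Bearing = atan2(-16.15, -25.38) = 212.46° clockwise from north.

212°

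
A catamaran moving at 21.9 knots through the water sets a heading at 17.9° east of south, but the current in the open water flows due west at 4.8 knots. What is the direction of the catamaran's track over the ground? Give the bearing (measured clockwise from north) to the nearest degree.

Taking east as x and north as y: velocity relative to the water = (6.731, -20.840) knots; the water relative to ground = (-4.800, 0.000) knots.
Velocity relative to ground = (6.731, -20.840) + (-4.800, 0.000) = (1.931, -20.840) knots.
Bearing = atan2(1.93, -20.84) = 174.71° clockwise from north.

175°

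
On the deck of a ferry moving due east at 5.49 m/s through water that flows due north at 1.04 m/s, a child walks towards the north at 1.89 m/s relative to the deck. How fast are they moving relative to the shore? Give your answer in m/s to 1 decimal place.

In east/north components (m/s): child relative to ferry = (0.000, 1.890); ferry relative to water = (5.490, 0.000); water relative to ground = (0.000, 1.040).
Sum = (5.490, 2.930) m/s.
Speed = |(5.490, 2.930)| = 6.223 m/s.

6.2 m/s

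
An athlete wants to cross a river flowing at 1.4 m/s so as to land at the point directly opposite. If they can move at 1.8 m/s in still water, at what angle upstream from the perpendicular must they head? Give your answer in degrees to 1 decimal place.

To cancel the current, the upstream component of the athlete's velocity must equal the flow: 1.8 sin θ = 1.4.
sin θ = 1.4 / 1.8 = 0.7778.
θ = arcsin(0.7778) = 51.058°.

51.1°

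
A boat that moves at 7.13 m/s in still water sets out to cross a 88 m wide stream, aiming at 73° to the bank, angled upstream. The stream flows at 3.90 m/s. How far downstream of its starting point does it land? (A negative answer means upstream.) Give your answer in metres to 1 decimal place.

Perpendicular speed = 6.818 m/s; crossing time = 88 / 6.818 = 12.906 s.
Net downstream speed = 1.815 m/s.
Drift = 1.815 × 12.906 = 23.430 m (downstream).

23.4 m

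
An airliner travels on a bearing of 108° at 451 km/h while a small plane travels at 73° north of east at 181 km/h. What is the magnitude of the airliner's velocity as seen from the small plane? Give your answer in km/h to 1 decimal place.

Taking east as x and north as y: airliner velocity = (428.926, -139.367) km/h; small plane velocity = (52.919, 173.091) km/h.
Velocity of airliner relative to small plane = (428.926, -139.367) − (52.919, 173.091) = (376.007, -312.458) km/h.
Magnitude = |(376.007, -312.458)| = 488.888 km/h.

488.9 km/h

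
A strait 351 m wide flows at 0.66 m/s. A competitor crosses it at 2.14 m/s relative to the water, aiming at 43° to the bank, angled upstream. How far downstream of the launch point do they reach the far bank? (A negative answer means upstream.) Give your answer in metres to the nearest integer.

Perpendicular speed = 1.459 m/s; crossing time = 351 / 1.459 = 240.497 s.
Net downstream speed = -0.905 m/s.
Drift = -0.905 × 240.497 = -217.673 m (upstream).

-218 m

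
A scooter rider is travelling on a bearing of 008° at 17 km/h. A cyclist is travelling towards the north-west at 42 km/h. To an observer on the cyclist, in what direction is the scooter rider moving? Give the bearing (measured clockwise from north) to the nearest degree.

Taking east as x and north as y: scooter rider velocity = (2.366, 16.835) km/h; cyclist velocity = (-29.698, 29.698) km/h.
Velocity of scooter rider relative to cyclist = (2.366, 16.835) − (-29.698, 29.698) = (32.064, -12.864) km/h.
Bearing = atan2(32.06, -12.86) = 111.86° clockwise from north.

112°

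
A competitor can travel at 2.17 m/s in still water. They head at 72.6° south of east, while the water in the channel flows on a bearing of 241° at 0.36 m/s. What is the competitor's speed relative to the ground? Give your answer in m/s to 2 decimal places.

2.27 m/s

Taking east as x and north as y: velocity relative to the water = (0.649, -2.071) m/s; the water relative to ground = (-0.315, -0.175) m/s.
Velocity relative to ground = (0.649, -2.071) + (-0.315, -0.175) = (0.334, -2.245) m/s.
Speed = |(0.334, -2.245)| = 2.270 m/s.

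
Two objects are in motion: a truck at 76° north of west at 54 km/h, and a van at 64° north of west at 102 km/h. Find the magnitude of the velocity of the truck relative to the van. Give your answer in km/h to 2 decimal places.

50.45 km/h

Taking east as x and north as y: truck velocity = (-13.064, 52.396) km/h; van velocity = (-44.714, 91.677) km/h.
Velocity of truck relative to van = (-13.064, 52.396) − (-44.714, 91.677) = (31.650, -39.281) km/h.
Magnitude = |(31.650, -39.281)| = 50.445 km/h.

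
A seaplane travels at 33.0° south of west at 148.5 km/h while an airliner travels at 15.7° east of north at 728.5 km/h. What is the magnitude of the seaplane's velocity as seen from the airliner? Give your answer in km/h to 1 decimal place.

Taking east as x and north as y: seaplane velocity = (-124.543, -80.879) km/h; airliner velocity = (197.132, 701.321) km/h.
Velocity of seaplane relative to airliner = (-124.543, -80.879) − (197.132, 701.321) = (-321.675, -782.200) km/h.
Magnitude = |(-321.675, -782.200)| = 845.761 km/h.

845.8 km/h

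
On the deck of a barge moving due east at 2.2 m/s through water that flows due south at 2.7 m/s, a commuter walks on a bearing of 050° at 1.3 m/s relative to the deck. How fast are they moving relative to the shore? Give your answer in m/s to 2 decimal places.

In east/north components (m/s): commuter relative to barge = (0.996, 0.836); barge relative to water = (2.200, 0.000); water relative to ground = (0.000, -2.700).
Sum = (3.196, -1.864) m/s.
Speed = |(3.196, -1.864)| = 3.700 m/s.

3.70 m/s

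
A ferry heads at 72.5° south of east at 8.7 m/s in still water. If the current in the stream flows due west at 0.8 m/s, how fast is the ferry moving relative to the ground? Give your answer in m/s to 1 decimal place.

8.5 m/s

Taking east as x and north as y: velocity relative to the water = (2.616, -8.297) m/s; the water relative to ground = (-0.800, 0.000) m/s.
Velocity relative to ground = (2.616, -8.297) + (-0.800, 0.000) = (1.816, -8.297) m/s.
Speed = |(1.816, -8.297)| = 8.494 m/s.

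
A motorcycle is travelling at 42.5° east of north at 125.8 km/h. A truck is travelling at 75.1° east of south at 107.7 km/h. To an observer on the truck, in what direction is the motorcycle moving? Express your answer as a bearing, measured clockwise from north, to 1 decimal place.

Taking east as x and north as y: motorcycle velocity = (84.989, 92.749) km/h; truck velocity = (104.079, -27.693) km/h.
Velocity of motorcycle relative to truck = (84.989, 92.749) − (104.079, -27.693) = (-19.089, 120.443) km/h.
Bearing = atan2(-19.09, 120.44) = 350.99° clockwise from north.

351.0°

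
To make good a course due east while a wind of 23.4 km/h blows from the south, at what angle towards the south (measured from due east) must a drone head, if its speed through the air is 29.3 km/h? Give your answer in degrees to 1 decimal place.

53.0°

The wind pushes perpendicular to the desired track; the heading must have a component into the wind equal to 23.4 km/h: 29.3 sin θ = 23.4.
sin θ = 0.7986, so θ = 53.000°.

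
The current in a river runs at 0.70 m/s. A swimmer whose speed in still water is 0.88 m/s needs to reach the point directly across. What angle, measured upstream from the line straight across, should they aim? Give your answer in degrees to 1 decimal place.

52.7°

To cancel the current, the upstream component of the swimmer's velocity must equal the flow: 0.88 sin θ = 0.70.
sin θ = 0.70 / 0.88 = 0.7955.
θ = arcsin(0.7955) = 52.698°.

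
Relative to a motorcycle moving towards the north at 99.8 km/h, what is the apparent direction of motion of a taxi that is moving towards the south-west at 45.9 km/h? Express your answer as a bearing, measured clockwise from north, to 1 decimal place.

Taking east as x and north as y: taxi velocity = (-32.456, -32.456) km/h; motorcycle velocity = (0.000, 99.800) km/h.
Velocity of taxi relative to motorcycle = (-32.456, -32.456) − (0.000, 99.800) = (-32.456, -132.256) km/h.
Bearing = atan2(-32.46, -132.26) = 193.79° clockwise from north.

193.8°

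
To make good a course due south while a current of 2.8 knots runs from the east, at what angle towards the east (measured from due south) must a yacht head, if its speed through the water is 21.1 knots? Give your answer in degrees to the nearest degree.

The current pushes perpendicular to the desired track; the heading must have a component into the current equal to 2.8 knots: 21.1 sin θ = 2.8.
sin θ = 0.1327, so θ = 7.626°.

8°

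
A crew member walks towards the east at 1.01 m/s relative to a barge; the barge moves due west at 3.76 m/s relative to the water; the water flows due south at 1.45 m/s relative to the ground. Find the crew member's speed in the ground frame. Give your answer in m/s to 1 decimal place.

3.1 m/s

In east/north components (m/s): crew member relative to barge = (1.010, 0.000); barge relative to water = (-3.760, 0.000); water relative to ground = (0.000, -1.450).
Sum = (-2.750, -1.450) m/s.
Speed = |(-2.750, -1.450)| = 3.109 m/s.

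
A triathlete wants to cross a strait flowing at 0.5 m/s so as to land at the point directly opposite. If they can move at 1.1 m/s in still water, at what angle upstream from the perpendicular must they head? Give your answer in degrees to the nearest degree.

To cancel the current, the upstream component of the triathlete's velocity must equal the flow: 1.1 sin θ = 0.5.
sin θ = 0.5 / 1.1 = 0.4545.
θ = arcsin(0.4545) = 27.036°.

27°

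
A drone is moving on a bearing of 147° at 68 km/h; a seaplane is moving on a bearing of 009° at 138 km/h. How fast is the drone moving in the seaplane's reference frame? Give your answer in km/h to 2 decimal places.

Taking east as x and north as y: drone velocity = (37.035, -57.030) km/h; seaplane velocity = (21.588, 136.301) km/h.
Velocity of drone relative to seaplane = (37.035, -57.030) − (21.588, 136.301) = (15.447, -193.331) km/h.
Magnitude = |(15.447, -193.331)| = 193.947 km/h.

193.95 km/h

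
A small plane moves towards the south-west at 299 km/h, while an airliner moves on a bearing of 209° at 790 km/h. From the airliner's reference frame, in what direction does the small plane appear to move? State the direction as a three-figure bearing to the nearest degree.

Taking east as x and north as y: small plane velocity = (-211.425, -211.425) km/h; airliner velocity = (-383.000, -690.950) km/h.
Velocity of small plane relative to airliner = (-211.425, -211.425) − (-383.000, -690.950) = (171.575, 479.525) km/h.
Bearing = atan2(171.57, 479.52) = 19.69° clockwise from north.

020°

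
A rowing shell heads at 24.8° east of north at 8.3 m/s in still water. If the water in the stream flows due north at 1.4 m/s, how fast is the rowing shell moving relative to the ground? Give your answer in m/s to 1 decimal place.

9.6 m/s

Taking east as x and north as y: velocity relative to the water = (3.481, 7.535) m/s; the water relative to ground = (0.000, 1.400) m/s.
Velocity relative to ground = (3.481, 7.535) + (0.000, 1.400) = (3.481, 8.935) m/s.
Speed = |(3.481, 8.935)| = 9.589 m/s.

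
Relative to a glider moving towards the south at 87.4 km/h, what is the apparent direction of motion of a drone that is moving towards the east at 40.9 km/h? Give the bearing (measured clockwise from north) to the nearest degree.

Taking east as x and north as y: drone velocity = (40.900, 0.000) km/h; glider velocity = (0.000, -87.400) km/h.
Velocity of drone relative to glider = (40.900, 0.000) − (0.000, -87.400) = (40.900, 87.400) km/h.
Bearing = atan2(40.90, 87.40) = 25.08° clockwise from north.

025°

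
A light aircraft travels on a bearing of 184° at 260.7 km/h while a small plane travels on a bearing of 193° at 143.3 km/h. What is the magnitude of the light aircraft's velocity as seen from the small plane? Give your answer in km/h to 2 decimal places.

121.25 km/h

Taking east as x and north as y: light aircraft velocity = (-18.186, -260.065) km/h; small plane velocity = (-32.235, -139.627) km/h.
Velocity of light aircraft relative to small plane = (-18.186, -260.065) − (-32.235, -139.627) = (14.050, -120.438) km/h.
Magnitude = |(14.050, -120.438)| = 121.254 km/h.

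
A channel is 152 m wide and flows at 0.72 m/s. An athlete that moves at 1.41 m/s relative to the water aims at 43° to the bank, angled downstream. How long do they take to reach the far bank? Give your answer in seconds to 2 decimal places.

The component of the athlete's velocity perpendicular to the bank is 1.41 × sin 43° = 0.962 m/s.
The flow acts along the bank and has no component across it.
Time = 152 / 0.962 = 158.067 s.

158.07 s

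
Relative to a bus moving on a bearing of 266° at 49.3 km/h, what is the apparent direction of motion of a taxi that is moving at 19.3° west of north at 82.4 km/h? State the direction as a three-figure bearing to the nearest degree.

015°

Taking east as x and north as y: taxi velocity = (-27.234, 77.769) km/h; bus velocity = (-49.180, -3.439) km/h.
Velocity of taxi relative to bus = (-27.234, 77.769) − (-49.180, -3.439) = (21.946, 81.208) km/h.
Bearing = atan2(21.95, 81.21) = 15.12° clockwise from north.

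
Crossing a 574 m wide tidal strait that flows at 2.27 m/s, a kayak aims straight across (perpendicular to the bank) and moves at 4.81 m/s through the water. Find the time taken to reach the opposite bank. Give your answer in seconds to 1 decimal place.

The component of the kayak's velocity perpendicular to the bank is 4.81 m/s.
Only the cross-stream component determines the crossing time; the current contributes nothing perpendicular to the bank.
Time = 574 / 4.810 = 119.335 s.

119.3 s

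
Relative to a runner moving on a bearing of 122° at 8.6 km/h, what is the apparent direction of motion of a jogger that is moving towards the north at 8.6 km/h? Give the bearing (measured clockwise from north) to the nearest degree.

331°

Taking east as x and north as y: jogger velocity = (0.000, 8.600) km/h; runner velocity = (7.293, -4.557) km/h.
Velocity of jogger relative to runner = (0.000, 8.600) − (7.293, -4.557) = (-7.293, 13.157) km/h.
Bearing = atan2(-7.29, 13.16) = 331.00° clockwise from north.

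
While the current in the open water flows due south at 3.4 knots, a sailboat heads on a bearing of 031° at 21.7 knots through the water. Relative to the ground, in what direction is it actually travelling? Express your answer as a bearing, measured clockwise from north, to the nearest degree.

Taking east as x and north as y: velocity relative to the water = (11.176, 18.601) knots; the water relative to ground = (0.000, -3.400) knots.
Velocity relative to ground = (11.176, 18.601) + (0.000, -3.400) = (11.176, 15.201) knots.
Bearing = atan2(11.18, 15.20) = 36.33° clockwise from north.

036°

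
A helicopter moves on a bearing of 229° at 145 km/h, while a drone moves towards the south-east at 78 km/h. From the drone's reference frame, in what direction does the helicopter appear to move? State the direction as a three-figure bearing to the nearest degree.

Taking east as x and north as y: helicopter velocity = (-109.433, -95.129) km/h; drone velocity = (55.154, -55.154) km/h.
Velocity of helicopter relative to drone = (-109.433, -95.129) − (55.154, -55.154) = (-164.587, -39.974) km/h.
Bearing = atan2(-164.59, -39.97) = 256.35° clockwise from north.

256°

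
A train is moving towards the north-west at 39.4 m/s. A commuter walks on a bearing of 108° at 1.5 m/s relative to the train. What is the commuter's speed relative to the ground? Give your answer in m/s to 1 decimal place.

Taking east as x and north as y: train velocity = (-27.860, 27.860) m/s; commuter velocity relative to train = (1.427, -0.464) m/s.
Velocity relative to ground = (-27.860, 27.860) + (1.427, -0.464) = (-26.433, 27.396) m/s.
Speed = |(-26.433, 27.396)| = 38.070 m/s.

38.1 m/s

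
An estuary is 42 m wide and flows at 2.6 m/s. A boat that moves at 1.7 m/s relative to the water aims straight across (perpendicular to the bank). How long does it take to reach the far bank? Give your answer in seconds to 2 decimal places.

24.71 s

The component of the boat's velocity perpendicular to the bank is 1.7 m/s.
Only the cross-stream component determines the crossing time; the current contributes nothing perpendicular to the bank.
Time = 42 / 1.700 = 24.706 s.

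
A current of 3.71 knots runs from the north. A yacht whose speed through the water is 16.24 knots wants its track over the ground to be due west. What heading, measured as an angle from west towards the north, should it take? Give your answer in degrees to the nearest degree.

13°

The current pushes perpendicular to the desired track; the heading must have a component into the current equal to 3.71 knots: 16.24 sin θ = 3.71.
sin θ = 0.2284, so θ = 13.206°.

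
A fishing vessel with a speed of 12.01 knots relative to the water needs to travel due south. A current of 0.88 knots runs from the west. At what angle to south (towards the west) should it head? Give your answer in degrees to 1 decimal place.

The current pushes perpendicular to the desired track; the heading must have a component into the current equal to 0.88 knots: 12.01 sin θ = 0.88.
sin θ = 0.0733, so θ = 4.202°.

4.2°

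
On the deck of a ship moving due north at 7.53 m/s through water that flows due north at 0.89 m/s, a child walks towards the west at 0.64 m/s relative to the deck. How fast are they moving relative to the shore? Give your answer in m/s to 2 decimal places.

In east/north components (m/s): child relative to ship = (-0.640, 0.000); ship relative to water = (0.000, 7.530); water relative to ground = (0.000, 0.890).
Sum = (-0.640, 8.420) m/s.
Speed = |(-0.640, 8.420)| = 8.444 m/s.

8.44 m/s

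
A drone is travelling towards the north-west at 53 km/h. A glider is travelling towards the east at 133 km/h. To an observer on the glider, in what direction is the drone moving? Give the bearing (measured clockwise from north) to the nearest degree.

282°

Taking east as x and north as y: drone velocity = (-37.477, 37.477) km/h; glider velocity = (133.000, 0.000) km/h.
Velocity of drone relative to glider = (-37.477, 37.477) − (133.000, 0.000) = (-170.477, 37.477) km/h.
Bearing = atan2(-170.48, 37.48) = 282.40° clockwise from north.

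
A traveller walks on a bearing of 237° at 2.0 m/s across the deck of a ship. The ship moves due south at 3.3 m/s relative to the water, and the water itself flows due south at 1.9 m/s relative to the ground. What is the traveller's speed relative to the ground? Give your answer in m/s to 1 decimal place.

6.5 m/s

In east/north components (m/s): traveller relative to ship = (-1.677, -1.089); ship relative to water = (0.000, -3.300); water relative to ground = (0.000, -1.900).
Sum = (-1.677, -6.289) m/s.
Speed = |(-1.677, -6.289)| = 6.509 m/s.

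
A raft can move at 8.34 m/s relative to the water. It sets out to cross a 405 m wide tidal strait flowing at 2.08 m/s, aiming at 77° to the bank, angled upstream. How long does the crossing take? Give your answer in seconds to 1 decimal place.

49.8 s

The component of the raft's velocity perpendicular to the bank is 8.34 × sin 77° = 8.126 m/s.
The current is parallel to the bank, so it does not affect the crossing time.
Time = 405 / 8.126 = 49.839 s.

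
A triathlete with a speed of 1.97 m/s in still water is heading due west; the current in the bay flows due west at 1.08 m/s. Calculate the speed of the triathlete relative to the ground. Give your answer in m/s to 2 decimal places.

Taking east as x and north as y: velocity relative to the water = (-1.970, 0.000) m/s; the water relative to ground = (-1.080, 0.000) m/s.
Velocity relative to ground = (-1.970, 0.000) + (-1.080, 0.000) = (-3.050, 0.000) m/s.
Speed = |(-3.050, 0.000)| = 3.050 m/s.

3.05 m/s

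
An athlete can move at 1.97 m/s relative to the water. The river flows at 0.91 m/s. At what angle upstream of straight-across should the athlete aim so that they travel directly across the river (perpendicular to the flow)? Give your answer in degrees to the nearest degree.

To cancel the current, the upstream component of the athlete's velocity must equal the flow: 1.97 sin θ = 0.91.
sin θ = 0.91 / 1.97 = 0.4619.
θ = arcsin(0.4619) = 27.512°.

28°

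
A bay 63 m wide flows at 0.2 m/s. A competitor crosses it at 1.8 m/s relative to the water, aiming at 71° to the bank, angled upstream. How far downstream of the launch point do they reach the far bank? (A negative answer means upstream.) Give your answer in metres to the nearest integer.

Perpendicular speed = 1.702 m/s; crossing time = 63 / 1.702 = 37.017 s.
Net downstream speed = -0.386 m/s.
Drift = -0.386 × 37.017 = -14.289 m (upstream).

-14 m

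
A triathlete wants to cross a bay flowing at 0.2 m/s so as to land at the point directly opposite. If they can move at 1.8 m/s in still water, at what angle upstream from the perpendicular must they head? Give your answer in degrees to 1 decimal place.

6.4°

To cancel the current, the upstream component of the triathlete's velocity must equal the flow: 1.8 sin θ = 0.2.
sin θ = 0.2 / 1.8 = 0.1111.
θ = arcsin(0.1111) = 6.379°.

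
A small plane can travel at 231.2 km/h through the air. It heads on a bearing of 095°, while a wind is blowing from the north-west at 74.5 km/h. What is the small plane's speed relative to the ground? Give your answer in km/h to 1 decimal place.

Taking east as x and north as y: velocity relative to the air = (230.320, -20.150) km/h; the air relative to ground = (52.679, -52.679) km/h.
Velocity relative to ground = (230.320, -20.150) + (52.679, -52.679) = (283.000, -72.830) km/h.
Speed = |(283.000, -72.830)| = 292.221 km/h.

292.2 km/h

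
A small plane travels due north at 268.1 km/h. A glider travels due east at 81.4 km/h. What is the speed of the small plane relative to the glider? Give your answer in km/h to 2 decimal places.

280.18 km/h

Taking east as x and north as y: small plane velocity = (0.000, 268.100) km/h; glider velocity = (81.400, 0.000) km/h.
Velocity of small plane relative to glider = (0.000, 268.100) − (81.400, 0.000) = (-81.400, 268.100) km/h.
Magnitude = |(-81.400, 268.100)| = 280.185 km/h.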